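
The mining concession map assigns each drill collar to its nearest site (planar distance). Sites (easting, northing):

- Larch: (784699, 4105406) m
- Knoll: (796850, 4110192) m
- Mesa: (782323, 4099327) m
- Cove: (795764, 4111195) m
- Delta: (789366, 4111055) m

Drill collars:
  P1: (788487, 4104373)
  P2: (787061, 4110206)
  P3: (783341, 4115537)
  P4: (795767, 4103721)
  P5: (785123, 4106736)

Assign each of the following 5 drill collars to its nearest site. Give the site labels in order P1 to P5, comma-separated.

P1 → Larch (d²=15416033.00)
P2 → Delta (d²=6033826.00)
P3 → Delta (d²=56388949.00)
P4 → Knoll (d²=43046730.00)
P5 → Larch (d²=1948676.00)

Larch, Delta, Delta, Knoll, Larch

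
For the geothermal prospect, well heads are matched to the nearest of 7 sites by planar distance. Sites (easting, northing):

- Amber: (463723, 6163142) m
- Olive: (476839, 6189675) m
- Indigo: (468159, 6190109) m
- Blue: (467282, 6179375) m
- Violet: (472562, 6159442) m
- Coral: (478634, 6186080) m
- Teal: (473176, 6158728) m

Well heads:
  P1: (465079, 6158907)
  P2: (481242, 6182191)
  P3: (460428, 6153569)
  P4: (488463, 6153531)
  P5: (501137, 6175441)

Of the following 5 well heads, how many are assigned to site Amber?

P1 → Amber
P2 → Coral
P3 → Amber
P4 → Teal
P5 → Coral
2 of the 5 go to Amber.

2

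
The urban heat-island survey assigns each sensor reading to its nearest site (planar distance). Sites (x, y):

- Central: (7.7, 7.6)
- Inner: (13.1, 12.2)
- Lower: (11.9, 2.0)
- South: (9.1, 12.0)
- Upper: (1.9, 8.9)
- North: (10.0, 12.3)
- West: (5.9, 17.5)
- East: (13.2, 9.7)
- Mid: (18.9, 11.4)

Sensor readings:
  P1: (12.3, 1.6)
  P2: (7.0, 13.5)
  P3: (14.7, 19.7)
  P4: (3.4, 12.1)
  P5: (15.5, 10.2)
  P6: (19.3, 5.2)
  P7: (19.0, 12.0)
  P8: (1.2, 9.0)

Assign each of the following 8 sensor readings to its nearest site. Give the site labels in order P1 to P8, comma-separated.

Lower, South, Inner, Upper, East, Mid, Mid, Upper

P1 → Lower (d²=0.32)
P2 → South (d²=6.66)
P3 → Inner (d²=58.81)
P4 → Upper (d²=12.49)
P5 → East (d²=5.54)
P6 → Mid (d²=38.60)
P7 → Mid (d²=0.37)
P8 → Upper (d²=0.50)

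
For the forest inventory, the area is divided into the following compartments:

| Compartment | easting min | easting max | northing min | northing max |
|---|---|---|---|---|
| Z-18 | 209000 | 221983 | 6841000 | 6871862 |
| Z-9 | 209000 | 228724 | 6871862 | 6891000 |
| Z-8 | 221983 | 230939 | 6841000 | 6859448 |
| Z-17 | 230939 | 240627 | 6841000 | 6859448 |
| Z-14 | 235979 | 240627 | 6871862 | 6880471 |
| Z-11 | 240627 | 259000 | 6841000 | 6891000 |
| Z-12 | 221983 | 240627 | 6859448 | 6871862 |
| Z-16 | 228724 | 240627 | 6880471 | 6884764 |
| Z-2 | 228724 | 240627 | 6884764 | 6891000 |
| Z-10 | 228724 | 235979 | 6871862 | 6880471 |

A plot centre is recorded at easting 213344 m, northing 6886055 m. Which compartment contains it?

The point has easting = 213344 and northing = 6886055.
Only Z-9 satisfies 209000 ≤ easting ≤ 228724 and 6871862 ≤ northing ≤ 6891000.

Z-9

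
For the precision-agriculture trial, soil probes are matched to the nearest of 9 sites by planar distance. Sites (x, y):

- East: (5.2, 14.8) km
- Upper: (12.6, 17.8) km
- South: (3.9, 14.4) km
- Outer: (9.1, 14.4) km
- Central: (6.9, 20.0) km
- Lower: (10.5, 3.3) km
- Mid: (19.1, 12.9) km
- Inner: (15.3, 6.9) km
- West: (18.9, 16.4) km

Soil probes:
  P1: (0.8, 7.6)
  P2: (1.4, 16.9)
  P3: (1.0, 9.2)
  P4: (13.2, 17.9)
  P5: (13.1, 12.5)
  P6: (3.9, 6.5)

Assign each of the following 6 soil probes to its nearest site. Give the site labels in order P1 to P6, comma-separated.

P1 → South (d²=55.85)
P2 → South (d²=12.50)
P3 → South (d²=35.45)
P4 → Upper (d²=0.37)
P5 → Outer (d²=19.61)
P6 → Lower (d²=53.80)

South, South, South, Upper, Outer, Lower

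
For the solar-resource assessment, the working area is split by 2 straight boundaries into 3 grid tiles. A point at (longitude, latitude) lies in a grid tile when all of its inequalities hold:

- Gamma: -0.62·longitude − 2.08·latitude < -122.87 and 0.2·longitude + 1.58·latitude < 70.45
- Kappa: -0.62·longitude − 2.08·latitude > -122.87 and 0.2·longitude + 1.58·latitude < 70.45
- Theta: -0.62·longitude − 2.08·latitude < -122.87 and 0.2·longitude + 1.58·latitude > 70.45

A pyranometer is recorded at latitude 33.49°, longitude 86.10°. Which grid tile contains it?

-0.62·86.10 − 2.08·33.49 = -123.041, which is < -122.87
0.2·86.10 + 1.58·33.49 = 70.134, which is < 70.45
This sign pattern matches Gamma.

Gamma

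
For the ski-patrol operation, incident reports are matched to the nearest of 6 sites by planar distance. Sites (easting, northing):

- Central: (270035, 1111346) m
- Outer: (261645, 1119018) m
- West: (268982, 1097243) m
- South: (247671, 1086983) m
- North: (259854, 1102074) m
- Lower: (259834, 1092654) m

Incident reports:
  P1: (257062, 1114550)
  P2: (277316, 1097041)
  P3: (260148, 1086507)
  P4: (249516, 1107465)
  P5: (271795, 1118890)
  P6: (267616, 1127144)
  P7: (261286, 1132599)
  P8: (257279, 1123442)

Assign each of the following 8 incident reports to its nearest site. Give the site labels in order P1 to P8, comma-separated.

P1 → Outer (d²=40966913.00)
P2 → West (d²=69496360.00)
P3 → Lower (d²=37884205.00)
P4 → North (d²=135937125.00)
P5 → Central (d²=60009536.00)
P6 → Outer (d²=101684717.00)
P7 → Outer (d²=184572442.00)
P8 → Outer (d²=38633732.00)

Outer, West, Lower, North, Central, Outer, Outer, Outer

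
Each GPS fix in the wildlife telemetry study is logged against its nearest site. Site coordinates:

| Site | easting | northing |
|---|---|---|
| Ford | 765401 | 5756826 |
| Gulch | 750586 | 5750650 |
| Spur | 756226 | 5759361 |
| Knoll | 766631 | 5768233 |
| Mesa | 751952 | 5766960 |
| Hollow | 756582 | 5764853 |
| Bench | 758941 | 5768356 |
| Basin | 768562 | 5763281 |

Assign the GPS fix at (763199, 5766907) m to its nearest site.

Squared distances to each site:
Ford: 106475365.000; Gulch: 423377818.000; Spur: 105564845.000; Knoll: 13536900.000; Mesa: 126497818.000; Hollow: 48003605.000; Bench: 20230165.000; Basin: 41909645.000.
Minimum at Knoll.

Knoll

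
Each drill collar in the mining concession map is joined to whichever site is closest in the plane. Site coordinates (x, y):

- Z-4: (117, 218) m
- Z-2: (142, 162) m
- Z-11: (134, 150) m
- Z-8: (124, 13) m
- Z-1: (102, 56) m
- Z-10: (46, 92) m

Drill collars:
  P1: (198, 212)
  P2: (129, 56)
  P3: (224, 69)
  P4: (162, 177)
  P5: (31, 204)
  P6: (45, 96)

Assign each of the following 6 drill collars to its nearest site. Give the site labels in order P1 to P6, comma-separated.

P1 → Z-2 (d²=5636.00)
P2 → Z-1 (d²=729.00)
P3 → Z-8 (d²=13136.00)
P4 → Z-2 (d²=625.00)
P5 → Z-4 (d²=7592.00)
P6 → Z-10 (d²=17.00)

Z-2, Z-1, Z-8, Z-2, Z-4, Z-10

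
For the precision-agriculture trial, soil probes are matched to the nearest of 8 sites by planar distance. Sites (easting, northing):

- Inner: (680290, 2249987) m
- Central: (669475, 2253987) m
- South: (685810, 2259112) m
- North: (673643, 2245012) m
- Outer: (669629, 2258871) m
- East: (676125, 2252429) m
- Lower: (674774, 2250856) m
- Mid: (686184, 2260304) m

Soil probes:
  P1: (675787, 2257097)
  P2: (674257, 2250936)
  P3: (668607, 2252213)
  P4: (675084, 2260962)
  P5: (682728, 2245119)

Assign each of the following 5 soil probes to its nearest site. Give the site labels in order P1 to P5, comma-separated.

P1 → East (d²=21904468.00)
P2 → Lower (d²=273689.00)
P3 → Central (d²=3900500.00)
P4 → Outer (d²=34129306.00)
P5 → Inner (d²=29641268.00)

East, Lower, Central, Outer, Inner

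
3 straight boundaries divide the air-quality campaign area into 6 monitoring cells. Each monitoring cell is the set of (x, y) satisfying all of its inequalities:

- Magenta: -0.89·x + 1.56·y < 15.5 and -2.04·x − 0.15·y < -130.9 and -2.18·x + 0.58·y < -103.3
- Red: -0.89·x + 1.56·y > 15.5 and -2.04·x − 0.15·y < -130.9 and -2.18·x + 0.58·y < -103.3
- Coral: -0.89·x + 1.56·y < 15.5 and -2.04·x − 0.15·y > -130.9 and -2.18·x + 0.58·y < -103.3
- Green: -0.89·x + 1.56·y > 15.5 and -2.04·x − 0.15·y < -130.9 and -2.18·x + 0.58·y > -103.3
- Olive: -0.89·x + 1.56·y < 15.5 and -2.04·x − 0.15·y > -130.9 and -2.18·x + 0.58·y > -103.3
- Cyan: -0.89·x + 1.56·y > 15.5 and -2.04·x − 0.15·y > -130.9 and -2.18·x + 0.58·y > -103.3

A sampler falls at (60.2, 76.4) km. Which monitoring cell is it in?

Green

-0.89·60.2 + 1.56·76.4 = 65.606, which is > 15.5
-2.04·60.2 − 0.15·76.4 = -134.268, which is < -130.9
-2.18·60.2 + 0.58·76.4 = -86.924, which is > -103.3
This sign pattern matches Green.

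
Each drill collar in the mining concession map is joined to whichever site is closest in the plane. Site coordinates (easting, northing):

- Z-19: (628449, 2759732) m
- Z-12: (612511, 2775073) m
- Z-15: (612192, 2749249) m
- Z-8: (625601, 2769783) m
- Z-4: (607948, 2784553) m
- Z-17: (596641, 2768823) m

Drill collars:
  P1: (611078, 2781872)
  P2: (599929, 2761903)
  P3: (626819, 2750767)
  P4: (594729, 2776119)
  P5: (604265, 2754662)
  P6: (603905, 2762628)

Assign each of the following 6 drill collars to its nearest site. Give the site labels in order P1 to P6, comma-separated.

P1 → Z-4 (d²=16984661.00)
P2 → Z-17 (d²=58697344.00)
P3 → Z-19 (d²=83028125.00)
P4 → Z-17 (d²=56887360.00)
P5 → Z-15 (d²=92137898.00)
P6 → Z-17 (d²=91143721.00)

Z-4, Z-17, Z-19, Z-17, Z-15, Z-17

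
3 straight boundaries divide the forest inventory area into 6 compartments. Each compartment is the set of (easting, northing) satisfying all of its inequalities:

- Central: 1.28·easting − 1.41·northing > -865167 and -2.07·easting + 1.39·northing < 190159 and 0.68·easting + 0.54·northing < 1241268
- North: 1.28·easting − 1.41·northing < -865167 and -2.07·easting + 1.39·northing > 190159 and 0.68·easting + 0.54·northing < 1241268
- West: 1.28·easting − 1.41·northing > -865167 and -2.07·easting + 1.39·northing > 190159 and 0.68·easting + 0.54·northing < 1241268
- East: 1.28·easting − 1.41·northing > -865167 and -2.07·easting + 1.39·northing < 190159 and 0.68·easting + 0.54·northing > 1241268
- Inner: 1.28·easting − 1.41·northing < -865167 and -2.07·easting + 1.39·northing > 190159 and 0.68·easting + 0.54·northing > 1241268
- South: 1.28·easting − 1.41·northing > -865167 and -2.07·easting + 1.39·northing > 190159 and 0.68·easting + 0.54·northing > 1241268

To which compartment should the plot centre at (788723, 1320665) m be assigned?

1.28·788723 − 1.41·1320665 = -852572.210, which is > -865167
-2.07·788723 + 1.39·1320665 = 203067.740, which is > 190159
0.68·788723 + 0.54·1320665 = 1249490.740, which is > 1241268
This sign pattern matches South.

South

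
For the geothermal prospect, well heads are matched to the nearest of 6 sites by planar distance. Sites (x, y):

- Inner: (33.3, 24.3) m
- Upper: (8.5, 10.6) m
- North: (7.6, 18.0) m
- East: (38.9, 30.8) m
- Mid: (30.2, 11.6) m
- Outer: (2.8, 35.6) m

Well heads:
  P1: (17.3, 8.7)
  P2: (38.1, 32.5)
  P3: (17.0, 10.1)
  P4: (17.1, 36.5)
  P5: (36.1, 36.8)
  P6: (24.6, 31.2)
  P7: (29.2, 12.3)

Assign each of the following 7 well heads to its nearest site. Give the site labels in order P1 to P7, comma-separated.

Upper, East, Upper, Outer, East, Inner, Mid

P1 → Upper (d²=81.05)
P2 → East (d²=3.53)
P3 → Upper (d²=72.50)
P4 → Outer (d²=205.30)
P5 → East (d²=43.84)
P6 → Inner (d²=123.30)
P7 → Mid (d²=1.49)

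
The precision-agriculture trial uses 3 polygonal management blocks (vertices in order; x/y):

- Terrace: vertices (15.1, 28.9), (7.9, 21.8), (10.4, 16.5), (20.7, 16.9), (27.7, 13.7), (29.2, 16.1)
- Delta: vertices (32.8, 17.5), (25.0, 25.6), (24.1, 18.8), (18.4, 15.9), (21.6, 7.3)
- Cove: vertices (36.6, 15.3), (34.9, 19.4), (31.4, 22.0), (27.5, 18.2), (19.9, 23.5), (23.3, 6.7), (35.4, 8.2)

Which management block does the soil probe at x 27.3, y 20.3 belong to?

Cast a ray rightward from (27.3, 20.3). For each polygon, the edges (by vertex number in listed order) whose endpoints lie on opposite sides of y = 20.3, where each meets that height, and whether that is right or left of the point:
Terrace: 2–3 at x≈8.61 (left), 6–1 at x≈24.57 (left) → 0 crossings.
Delta: 1–2 at x≈30.10 (right), 2–3 at x≈24.30 (left) → 1 crossing.
Cove: 2–3 at x≈33.69 (right), 3–4 at x≈29.66 (right), 4–5 at x≈24.49 (left), 5–6 at x≈20.55 (left) → 2 crossings.
Only Delta has an odd count, so the point is inside Delta.

Delta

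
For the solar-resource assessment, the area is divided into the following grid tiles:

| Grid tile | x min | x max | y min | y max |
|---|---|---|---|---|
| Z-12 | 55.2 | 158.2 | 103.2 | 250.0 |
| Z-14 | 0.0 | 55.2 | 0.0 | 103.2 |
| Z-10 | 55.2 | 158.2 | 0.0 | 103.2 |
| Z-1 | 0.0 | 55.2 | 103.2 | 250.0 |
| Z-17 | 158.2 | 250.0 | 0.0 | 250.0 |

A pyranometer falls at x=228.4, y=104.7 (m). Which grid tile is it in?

The point has x = 228.4 and y = 104.7.
Only Z-17 satisfies 158.2 ≤ x ≤ 250.0 and 0.0 ≤ y ≤ 250.0.

Z-17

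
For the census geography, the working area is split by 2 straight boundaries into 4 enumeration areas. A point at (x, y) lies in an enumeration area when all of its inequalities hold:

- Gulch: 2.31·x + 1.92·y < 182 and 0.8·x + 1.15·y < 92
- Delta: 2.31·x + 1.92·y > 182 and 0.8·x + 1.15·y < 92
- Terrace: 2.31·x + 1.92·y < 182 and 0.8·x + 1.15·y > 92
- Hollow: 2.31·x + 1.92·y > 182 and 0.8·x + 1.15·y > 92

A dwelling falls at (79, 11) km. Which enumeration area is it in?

Delta

2.31·79 + 1.92·11 = 203.610, which is > 182
0.8·79 + 1.15·11 = 75.850, which is < 92
This sign pattern matches Delta.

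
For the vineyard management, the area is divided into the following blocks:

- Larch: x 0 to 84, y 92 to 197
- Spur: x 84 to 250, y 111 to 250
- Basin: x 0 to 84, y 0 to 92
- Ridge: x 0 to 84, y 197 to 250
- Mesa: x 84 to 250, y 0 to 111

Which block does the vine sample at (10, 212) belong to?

The point has x = 10 and y = 212.
Only Ridge satisfies 0 ≤ x ≤ 84 and 197 ≤ y ≤ 250.

Ridge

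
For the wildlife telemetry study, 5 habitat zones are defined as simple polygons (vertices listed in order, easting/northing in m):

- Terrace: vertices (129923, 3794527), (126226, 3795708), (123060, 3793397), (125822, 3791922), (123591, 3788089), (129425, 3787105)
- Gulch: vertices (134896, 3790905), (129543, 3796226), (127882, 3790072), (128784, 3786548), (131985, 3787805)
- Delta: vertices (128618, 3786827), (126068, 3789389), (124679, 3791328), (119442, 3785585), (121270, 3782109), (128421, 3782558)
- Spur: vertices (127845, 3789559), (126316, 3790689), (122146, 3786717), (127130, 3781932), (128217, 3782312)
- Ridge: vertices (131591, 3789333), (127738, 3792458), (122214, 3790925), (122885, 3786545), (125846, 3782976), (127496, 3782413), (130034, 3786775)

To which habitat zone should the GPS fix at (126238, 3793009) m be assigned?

Terrace

Cast a ray rightward from (126238, 3793009). For each polygon, the edges (by vertex number in listed order) whose endpoints lie on opposite sides of northing = 3793009, where each meets that height, and whether that is right or left of the point:
Terrace: 3–4 at easting≈123786.5 (left), 6–1 at easting≈129821.1 (right) → 1 crossing.
Gulch: 1–2 at easting≈132779.3 (right), 2–3 at easting≈128674.7 (right) → 2 crossings.
Delta: no edge straddles that height → 0 crossings.
Spur: no edge straddles that height → 0 crossings.
Ridge: no edge straddles that height → 0 crossings.
Only Terrace has an odd count, so the point is inside Terrace.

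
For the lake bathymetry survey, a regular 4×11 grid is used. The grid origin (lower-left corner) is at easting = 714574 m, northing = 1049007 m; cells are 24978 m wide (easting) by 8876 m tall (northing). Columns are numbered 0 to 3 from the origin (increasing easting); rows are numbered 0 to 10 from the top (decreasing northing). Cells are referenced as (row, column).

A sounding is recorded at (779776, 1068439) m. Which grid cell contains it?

Column index: ⌊(779776 − 714574) / 24978⌋ = ⌊2.610⌋ = 2
Row offset from origin: ⌊(1068439 − 1049007) / 8876⌋ = ⌊2.189⌋ = 2 → row 8 (counted from top)

(8, 2)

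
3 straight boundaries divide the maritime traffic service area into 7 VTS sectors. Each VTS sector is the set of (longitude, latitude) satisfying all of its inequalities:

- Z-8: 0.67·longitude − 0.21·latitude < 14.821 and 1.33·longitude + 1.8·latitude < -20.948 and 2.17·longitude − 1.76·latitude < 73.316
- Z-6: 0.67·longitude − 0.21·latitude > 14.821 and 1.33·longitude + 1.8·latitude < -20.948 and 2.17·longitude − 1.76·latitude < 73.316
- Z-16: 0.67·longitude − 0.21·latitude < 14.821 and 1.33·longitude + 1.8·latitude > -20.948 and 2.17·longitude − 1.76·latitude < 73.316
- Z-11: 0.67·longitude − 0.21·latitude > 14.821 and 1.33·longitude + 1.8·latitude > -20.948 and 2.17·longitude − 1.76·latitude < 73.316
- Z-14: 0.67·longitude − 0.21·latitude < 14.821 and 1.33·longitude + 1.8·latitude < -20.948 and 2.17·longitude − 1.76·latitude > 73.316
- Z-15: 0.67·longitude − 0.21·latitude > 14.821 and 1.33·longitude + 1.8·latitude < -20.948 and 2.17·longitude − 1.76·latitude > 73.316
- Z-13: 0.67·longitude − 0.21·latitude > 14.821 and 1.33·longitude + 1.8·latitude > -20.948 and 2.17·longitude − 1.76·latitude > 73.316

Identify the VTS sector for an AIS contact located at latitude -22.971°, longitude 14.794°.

Z-8

0.67·14.794 − 0.21·-22.971 = 14.736, which is < 14.821
1.33·14.794 + 1.8·-22.971 = -21.672, which is < -20.948
2.17·14.794 − 1.76·-22.971 = 72.532, which is < 73.316
This sign pattern matches Z-8.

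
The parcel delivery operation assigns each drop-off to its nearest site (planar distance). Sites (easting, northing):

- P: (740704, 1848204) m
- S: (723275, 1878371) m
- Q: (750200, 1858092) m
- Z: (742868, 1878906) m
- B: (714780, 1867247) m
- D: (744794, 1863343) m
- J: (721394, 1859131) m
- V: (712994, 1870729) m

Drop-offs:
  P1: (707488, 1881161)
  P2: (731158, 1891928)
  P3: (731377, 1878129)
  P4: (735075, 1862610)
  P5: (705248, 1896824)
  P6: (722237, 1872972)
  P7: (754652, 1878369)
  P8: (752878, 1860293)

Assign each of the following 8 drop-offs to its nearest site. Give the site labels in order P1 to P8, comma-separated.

V, S, S, D, S, S, Z, Q

P1 → V (d²=139142660.00)
P2 → S (d²=245933938.00)
P3 → S (d²=65700968.00)
P4 → D (d²=94996250.00)
P5 → S (d²=665485938.00)
P6 → S (d²=30226645.00)
P7 → Z (d²=139151025.00)
P8 → Q (d²=12016085.00)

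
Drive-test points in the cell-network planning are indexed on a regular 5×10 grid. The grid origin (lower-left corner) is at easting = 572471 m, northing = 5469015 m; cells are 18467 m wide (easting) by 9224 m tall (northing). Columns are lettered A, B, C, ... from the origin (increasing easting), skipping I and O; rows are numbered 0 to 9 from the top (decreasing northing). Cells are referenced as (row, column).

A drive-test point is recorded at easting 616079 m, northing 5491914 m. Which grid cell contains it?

(7, C)

Column index: ⌊(616079 − 572471) / 18467⌋ = ⌊2.361⌋ = 2 → column C
Row offset from origin: ⌊(5491914 − 5469015) / 9224⌋ = ⌊2.483⌋ = 2 → row 7 (counted from top)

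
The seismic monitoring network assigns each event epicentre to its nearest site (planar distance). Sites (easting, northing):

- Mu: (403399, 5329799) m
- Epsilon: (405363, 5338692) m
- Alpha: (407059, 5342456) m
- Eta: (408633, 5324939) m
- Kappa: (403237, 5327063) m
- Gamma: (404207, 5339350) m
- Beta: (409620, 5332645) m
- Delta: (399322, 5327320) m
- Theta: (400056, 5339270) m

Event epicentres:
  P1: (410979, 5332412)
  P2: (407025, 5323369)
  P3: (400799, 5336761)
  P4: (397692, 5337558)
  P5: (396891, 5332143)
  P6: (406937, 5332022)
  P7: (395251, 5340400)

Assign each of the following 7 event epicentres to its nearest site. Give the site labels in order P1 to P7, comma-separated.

Beta, Eta, Theta, Theta, Delta, Beta, Theta

P1 → Beta (d²=1901170.00)
P2 → Eta (d²=5050564.00)
P3 → Theta (d²=6847130.00)
P4 → Theta (d²=8519440.00)
P5 → Delta (d²=29171090.00)
P6 → Beta (d²=7586618.00)
P7 → Theta (d²=24364925.00)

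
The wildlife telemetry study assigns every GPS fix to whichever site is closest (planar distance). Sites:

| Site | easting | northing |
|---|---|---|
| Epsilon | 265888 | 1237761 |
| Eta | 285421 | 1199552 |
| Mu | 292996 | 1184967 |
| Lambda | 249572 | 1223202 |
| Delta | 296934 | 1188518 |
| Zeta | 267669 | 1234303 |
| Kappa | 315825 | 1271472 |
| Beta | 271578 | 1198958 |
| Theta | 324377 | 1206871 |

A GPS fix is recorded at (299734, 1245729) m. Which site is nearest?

Squared distances to each site:
Epsilon: 1209040740.000; Eta: 2337177298.000; Mu: 3737421288.000; Lambda: 3023691973.000; Delta: 3280938521.000; Zeta: 1158717701.000; Kappa: 921622330.000; Beta: 2980286777.000; Theta: 2117221613.000.
Minimum at Kappa.

Kappa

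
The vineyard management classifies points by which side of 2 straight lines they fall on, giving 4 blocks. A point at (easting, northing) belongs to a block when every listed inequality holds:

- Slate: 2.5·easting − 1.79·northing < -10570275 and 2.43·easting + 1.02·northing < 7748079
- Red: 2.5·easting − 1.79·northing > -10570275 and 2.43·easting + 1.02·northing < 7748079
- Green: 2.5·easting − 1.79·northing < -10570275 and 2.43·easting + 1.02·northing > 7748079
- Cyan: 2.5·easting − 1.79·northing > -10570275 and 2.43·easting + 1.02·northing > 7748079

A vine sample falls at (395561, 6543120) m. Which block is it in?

2.5·395561 − 1.79·6543120 = -10723282.300, which is < -10570275
2.43·395561 + 1.02·6543120 = 7635195.630, which is < 7748079
This sign pattern matches Slate.

Slate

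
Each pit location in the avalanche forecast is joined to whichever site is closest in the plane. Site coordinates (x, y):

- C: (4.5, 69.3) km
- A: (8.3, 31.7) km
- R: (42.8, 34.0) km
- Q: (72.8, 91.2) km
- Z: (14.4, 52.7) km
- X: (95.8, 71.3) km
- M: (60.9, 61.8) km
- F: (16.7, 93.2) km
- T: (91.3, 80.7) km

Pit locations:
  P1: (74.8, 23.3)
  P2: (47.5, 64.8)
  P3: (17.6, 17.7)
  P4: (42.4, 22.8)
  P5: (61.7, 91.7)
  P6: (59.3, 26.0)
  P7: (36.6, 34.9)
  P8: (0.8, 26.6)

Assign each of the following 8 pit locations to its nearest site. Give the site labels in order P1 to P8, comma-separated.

P1 → R (d²=1138.49)
P2 → M (d²=188.56)
P3 → A (d²=282.49)
P4 → R (d²=125.60)
P5 → Q (d²=123.46)
P6 → R (d²=336.25)
P7 → R (d²=39.25)
P8 → A (d²=82.26)

R, M, A, R, Q, R, R, A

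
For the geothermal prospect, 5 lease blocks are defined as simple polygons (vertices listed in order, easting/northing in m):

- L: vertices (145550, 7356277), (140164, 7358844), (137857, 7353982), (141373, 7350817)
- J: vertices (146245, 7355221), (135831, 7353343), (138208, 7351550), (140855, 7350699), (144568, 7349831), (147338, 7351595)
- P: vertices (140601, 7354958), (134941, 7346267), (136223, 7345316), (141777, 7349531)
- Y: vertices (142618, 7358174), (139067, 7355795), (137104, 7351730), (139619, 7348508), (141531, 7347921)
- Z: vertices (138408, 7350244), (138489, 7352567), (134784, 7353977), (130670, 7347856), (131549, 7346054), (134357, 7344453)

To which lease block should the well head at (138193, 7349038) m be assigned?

P

Cast a ray rightward from (138193, 7349038). For each polygon, the edges (by vertex number in listed order) whose endpoints lie on opposite sides of northing = 7349038, where each meets that height, and whether that is right or left of the point:
L: no edge straddles that height → 0 crossings.
J: no edge straddles that height → 0 crossings.
P: 1–2 at easting≈136745.6 (left), 3–4 at easting≈141127.4 (right) → 1 crossing.
Y: 3–4 at easting≈139205.3 (right), 5–1 at easting≈141649.4 (right) → 2 crossings.
Z: 3–4 at easting≈131464.4 (left), 6–1 at easting≈137564.4 (left) → 0 crossings.
Only P has an odd count, so the point is inside P.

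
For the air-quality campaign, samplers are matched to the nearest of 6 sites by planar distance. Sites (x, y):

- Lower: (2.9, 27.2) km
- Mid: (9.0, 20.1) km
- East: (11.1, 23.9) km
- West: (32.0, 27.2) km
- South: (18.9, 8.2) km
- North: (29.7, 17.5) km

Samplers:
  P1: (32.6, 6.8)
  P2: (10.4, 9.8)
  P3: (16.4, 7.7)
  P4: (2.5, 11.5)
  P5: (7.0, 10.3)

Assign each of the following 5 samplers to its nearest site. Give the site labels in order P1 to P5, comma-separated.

North, South, South, Mid, Mid

P1 → North (d²=122.90)
P2 → South (d²=74.81)
P3 → South (d²=6.50)
P4 → Mid (d²=116.21)
P5 → Mid (d²=100.04)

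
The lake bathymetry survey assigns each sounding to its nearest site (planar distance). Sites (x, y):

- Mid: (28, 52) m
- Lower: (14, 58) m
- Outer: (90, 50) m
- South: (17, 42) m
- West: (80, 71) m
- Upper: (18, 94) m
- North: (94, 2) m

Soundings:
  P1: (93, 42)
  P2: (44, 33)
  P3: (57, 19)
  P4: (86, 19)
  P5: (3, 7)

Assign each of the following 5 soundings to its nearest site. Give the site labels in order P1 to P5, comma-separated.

Outer, Mid, North, North, South

P1 → Outer (d²=73.00)
P2 → Mid (d²=617.00)
P3 → North (d²=1658.00)
P4 → North (d²=353.00)
P5 → South (d²=1421.00)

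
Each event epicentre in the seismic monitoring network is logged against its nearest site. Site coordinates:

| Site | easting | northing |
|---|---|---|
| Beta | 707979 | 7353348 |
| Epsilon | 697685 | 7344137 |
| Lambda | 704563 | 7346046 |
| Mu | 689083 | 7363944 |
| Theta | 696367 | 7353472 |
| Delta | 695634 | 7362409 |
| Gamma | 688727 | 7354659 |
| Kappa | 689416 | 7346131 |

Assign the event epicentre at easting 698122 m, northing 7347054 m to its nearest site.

Squared distances to each site:
Beta: 136774885.000; Epsilon: 8699858.000; Lambda: 42502545.000; Mu: 366975621.000; Theta: 44270749.000; Delta: 241966169.000; Gamma: 146102050.000; Kappa: 76646365.000.
Minimum at Epsilon.

Epsilon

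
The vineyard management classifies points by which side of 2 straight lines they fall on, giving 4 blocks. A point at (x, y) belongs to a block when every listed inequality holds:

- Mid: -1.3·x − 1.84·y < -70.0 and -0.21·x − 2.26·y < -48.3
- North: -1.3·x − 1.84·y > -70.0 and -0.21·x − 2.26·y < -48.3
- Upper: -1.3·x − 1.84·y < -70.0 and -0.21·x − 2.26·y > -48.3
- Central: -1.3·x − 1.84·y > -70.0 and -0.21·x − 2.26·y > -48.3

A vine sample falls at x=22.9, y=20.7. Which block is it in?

-1.3·22.9 − 1.84·20.7 = -67.858, which is > -70.0
-0.21·22.9 − 2.26·20.7 = -51.591, which is < -48.3
This sign pattern matches North.

North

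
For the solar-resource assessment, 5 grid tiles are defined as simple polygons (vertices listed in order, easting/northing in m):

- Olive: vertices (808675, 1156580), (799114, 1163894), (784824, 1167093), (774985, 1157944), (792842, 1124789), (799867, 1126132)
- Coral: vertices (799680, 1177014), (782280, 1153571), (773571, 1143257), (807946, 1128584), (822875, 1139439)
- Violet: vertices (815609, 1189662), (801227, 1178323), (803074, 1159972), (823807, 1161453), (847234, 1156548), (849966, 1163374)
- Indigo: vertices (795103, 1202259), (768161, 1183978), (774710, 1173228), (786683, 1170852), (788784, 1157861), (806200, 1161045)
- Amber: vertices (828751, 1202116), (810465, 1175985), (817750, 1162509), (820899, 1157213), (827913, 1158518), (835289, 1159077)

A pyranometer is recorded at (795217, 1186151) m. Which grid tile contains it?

Indigo

Cast a ray rightward from (795217, 1186151). For each polygon, the edges (by vertex number in listed order) whose endpoints lie on opposite sides of northing = 1186151, where each meets that height, and whether that is right or left of the point:
Olive: no edge straddles that height → 0 crossings.
Coral: no edge straddles that height → 0 crossings.
Violet: 1–2 at easting≈811155.8 (right), 6–1 at easting≈820197.7 (right) → 2 crossings.
Indigo: 1–2 at easting≈771363.5 (left), 6–1 at easting≈799440.1 (right) → 1 crossing.
Amber: 1–2 at easting≈817579.0 (right), 6–1 at easting≈831176.2 (right) → 2 crossings.
Only Indigo has an odd count, so the point is inside Indigo.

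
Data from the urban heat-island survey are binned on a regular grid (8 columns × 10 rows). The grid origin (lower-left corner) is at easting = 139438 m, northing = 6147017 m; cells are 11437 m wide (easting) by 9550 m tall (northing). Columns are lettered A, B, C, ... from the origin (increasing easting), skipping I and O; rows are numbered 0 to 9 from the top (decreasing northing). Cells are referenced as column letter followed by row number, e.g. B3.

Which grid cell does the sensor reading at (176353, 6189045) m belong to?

D5

Column index: ⌊(176353 − 139438) / 11437⌋ = ⌊3.228⌋ = 3 → column D
Row offset from origin: ⌊(6189045 − 6147017) / 9550⌋ = ⌊4.401⌋ = 4 → row 5 (counted from top)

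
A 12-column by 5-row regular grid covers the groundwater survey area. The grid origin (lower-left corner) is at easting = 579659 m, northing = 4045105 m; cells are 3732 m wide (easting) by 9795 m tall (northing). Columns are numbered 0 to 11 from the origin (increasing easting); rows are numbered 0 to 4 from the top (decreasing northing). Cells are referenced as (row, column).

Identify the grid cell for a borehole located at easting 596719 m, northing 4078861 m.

Column index: ⌊(596719 − 579659) / 3732⌋ = ⌊4.571⌋ = 4
Row offset from origin: ⌊(4078861 − 4045105) / 9795⌋ = ⌊3.446⌋ = 3 → row 1 (counted from top)

(1, 4)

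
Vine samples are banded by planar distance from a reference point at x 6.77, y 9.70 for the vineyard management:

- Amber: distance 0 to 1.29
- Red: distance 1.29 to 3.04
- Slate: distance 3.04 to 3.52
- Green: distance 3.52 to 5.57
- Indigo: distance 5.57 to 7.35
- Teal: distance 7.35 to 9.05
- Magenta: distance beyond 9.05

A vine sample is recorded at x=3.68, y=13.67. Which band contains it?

Distance = √((3.68−6.77)² + (13.67−9.70)²) = √(9.548 + 15.761) = 5.031.
3.52 ≤ 5.031 < 5.57 → Green.

Green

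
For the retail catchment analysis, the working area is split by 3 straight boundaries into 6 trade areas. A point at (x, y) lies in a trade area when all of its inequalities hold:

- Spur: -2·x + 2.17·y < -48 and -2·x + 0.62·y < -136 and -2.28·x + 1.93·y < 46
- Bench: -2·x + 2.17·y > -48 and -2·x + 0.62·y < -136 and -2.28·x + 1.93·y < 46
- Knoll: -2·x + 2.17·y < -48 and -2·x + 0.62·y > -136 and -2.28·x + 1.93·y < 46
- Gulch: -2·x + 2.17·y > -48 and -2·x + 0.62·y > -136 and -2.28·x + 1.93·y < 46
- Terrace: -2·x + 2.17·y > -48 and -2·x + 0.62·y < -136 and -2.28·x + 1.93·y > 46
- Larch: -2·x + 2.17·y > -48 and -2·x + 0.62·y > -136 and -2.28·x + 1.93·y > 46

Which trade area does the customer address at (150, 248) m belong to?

-2·150 + 2.17·248 = 238.160, which is > -48
-2·150 + 0.62·248 = -146.240, which is < -136
-2.28·150 + 1.93·248 = 136.640, which is > 46
This sign pattern matches Terrace.

Terrace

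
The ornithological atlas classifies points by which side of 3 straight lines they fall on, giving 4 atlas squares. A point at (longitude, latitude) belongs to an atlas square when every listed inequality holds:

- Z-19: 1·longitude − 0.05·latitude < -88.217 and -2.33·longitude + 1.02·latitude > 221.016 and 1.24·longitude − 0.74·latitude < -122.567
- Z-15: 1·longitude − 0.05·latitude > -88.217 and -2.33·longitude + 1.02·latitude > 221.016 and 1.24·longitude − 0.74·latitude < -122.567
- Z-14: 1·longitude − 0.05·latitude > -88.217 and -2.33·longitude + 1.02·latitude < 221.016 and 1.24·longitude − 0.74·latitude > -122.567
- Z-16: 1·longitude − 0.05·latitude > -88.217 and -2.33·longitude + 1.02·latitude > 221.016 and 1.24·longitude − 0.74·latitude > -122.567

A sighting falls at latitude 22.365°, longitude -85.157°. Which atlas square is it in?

1·-85.157 − 0.05·22.365 = -86.275, which is > -88.217
-2.33·-85.157 + 1.02·22.365 = 221.228, which is > 221.016
1.24·-85.157 − 0.74·22.365 = -122.145, which is > -122.567
This sign pattern matches Z-16.

Z-16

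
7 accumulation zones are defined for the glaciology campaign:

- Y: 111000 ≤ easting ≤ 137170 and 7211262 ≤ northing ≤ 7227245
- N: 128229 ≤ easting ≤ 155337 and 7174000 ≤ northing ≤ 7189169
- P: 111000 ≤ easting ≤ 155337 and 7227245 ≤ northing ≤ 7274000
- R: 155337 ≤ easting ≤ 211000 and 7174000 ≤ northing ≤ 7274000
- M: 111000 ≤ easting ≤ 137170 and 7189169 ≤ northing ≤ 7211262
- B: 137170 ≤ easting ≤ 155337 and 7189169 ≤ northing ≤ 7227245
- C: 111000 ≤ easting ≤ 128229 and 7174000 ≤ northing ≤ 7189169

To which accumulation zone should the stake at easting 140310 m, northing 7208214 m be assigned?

B

The point has easting = 140310 and northing = 7208214.
Only B satisfies 137170 ≤ easting ≤ 155337 and 7189169 ≤ northing ≤ 7227245.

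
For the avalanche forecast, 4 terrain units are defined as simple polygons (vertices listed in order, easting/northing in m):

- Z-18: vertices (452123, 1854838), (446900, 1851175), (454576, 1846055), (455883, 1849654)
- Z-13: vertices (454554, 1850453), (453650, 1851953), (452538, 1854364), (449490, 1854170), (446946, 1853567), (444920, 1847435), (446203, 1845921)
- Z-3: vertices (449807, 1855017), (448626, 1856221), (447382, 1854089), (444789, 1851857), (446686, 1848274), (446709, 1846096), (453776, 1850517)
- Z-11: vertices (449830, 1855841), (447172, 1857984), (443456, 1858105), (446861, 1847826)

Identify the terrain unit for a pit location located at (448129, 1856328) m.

Z-11

Cast a ray rightward from (448129, 1856328). For each polygon, the edges (by vertex number in listed order) whose endpoints lie on opposite sides of northing = 1856328, where each meets that height, and whether that is right or left of the point:
Z-18: no edge straddles that height → 0 crossings.
Z-13: no edge straddles that height → 0 crossings.
Z-3: no edge straddles that height → 0 crossings.
Z-11: 1–2 at easting≈449226.0 (right), 3–4 at easting≈444044.6 (left) → 1 crossing.
Only Z-11 has an odd count, so the point is inside Z-11.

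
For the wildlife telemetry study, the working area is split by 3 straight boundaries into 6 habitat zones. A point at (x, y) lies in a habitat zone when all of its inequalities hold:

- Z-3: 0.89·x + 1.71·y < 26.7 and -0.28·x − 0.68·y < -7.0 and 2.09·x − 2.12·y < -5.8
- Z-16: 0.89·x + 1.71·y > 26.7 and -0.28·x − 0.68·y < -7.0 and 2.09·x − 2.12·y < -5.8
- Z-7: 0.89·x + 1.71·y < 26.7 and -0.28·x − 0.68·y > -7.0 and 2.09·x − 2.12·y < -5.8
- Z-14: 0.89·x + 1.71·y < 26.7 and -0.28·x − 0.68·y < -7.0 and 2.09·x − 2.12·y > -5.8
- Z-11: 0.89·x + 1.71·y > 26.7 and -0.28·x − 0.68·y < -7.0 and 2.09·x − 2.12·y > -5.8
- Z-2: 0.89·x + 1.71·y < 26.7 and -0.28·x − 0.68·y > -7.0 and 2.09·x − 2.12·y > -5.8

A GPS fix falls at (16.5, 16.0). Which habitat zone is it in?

Z-11

0.89·16.5 + 1.71·16.0 = 42.045, which is > 26.7
-0.28·16.5 − 0.68·16.0 = -15.500, which is < -7.0
2.09·16.5 − 2.12·16.0 = 0.565, which is > -5.8
This sign pattern matches Z-11.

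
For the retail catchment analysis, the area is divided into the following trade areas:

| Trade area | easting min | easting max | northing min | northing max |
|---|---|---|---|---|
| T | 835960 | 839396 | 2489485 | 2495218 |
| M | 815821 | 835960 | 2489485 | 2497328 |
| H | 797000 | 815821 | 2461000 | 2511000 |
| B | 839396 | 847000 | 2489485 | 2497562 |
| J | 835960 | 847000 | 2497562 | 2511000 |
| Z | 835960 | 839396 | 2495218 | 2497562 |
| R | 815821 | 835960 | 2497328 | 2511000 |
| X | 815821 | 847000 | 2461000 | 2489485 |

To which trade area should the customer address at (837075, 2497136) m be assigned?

The point has easting = 837075 and northing = 2497136.
Only Z satisfies 835960 ≤ easting ≤ 839396 and 2495218 ≤ northing ≤ 2497562.

Z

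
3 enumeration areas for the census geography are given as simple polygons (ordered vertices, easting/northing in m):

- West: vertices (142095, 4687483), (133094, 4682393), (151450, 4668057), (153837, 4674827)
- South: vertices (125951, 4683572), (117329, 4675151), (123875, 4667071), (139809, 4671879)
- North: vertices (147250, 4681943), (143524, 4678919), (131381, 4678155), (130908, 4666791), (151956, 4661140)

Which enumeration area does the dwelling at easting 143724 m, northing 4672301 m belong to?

North

Cast a ray rightward from (143724, 4672301). For each polygon, the edges (by vertex number in listed order) whose endpoints lie on opposite sides of northing = 4672301, where each meets that height, and whether that is right or left of the point:
West: 2–3 at easting≈146015.9 (right), 3–4 at easting≈152946.4 (right) → 2 crossings.
South: 2–3 at easting≈119637.9 (left), 4–1 at easting≈139308.9 (left) → 0 crossings.
North: 3–4 at easting≈131137.3 (left), 5–1 at easting≈149431.2 (right) → 1 crossing.
Only North has an odd count, so the point is inside North.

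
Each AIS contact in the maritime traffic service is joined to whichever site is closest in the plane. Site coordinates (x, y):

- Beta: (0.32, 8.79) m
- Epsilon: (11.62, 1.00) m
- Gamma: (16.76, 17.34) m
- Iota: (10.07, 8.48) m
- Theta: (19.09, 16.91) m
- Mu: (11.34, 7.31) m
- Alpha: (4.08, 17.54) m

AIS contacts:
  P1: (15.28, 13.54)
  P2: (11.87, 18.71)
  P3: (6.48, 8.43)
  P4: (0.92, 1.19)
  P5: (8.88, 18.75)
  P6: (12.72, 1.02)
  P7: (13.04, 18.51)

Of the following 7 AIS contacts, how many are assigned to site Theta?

0

P1 → Gamma
P2 → Gamma
P3 → Iota
P4 → Beta
P5 → Alpha
P6 → Epsilon
P7 → Gamma
0 of the 7 go to Theta.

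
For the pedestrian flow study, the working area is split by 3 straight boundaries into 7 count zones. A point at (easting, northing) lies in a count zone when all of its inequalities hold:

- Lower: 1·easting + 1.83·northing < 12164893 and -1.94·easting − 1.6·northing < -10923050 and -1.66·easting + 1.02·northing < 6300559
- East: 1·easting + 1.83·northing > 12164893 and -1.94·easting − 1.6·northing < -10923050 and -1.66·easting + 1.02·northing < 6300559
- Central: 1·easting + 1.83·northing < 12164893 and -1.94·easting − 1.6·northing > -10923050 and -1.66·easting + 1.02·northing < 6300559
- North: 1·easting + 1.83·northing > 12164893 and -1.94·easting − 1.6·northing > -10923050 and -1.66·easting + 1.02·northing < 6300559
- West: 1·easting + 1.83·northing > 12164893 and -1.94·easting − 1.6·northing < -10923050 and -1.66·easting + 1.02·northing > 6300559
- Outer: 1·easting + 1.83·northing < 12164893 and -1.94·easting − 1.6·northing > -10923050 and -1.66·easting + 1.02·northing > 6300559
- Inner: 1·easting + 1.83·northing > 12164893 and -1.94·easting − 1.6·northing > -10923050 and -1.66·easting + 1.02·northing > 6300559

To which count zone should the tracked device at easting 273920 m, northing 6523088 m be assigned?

East

1·273920 + 1.83·6523088 = 12211171.040, which is > 12164893
-1.94·273920 − 1.6·6523088 = -10968345.600, which is < -10923050
-1.66·273920 + 1.02·6523088 = 6198842.560, which is < 6300559
This sign pattern matches East.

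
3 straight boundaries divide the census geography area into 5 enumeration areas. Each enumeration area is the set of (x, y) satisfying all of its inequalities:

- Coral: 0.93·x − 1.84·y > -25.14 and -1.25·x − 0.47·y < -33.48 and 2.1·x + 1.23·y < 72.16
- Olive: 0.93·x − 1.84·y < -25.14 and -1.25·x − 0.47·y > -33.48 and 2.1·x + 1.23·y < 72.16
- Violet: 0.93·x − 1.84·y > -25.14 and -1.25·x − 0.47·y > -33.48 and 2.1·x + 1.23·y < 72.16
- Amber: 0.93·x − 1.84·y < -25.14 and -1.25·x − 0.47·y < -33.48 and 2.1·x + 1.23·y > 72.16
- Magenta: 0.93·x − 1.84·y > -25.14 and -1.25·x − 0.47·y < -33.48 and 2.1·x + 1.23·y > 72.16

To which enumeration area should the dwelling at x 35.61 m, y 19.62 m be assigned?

0.93·35.61 − 1.84·19.62 = -2.984, which is > -25.14
-1.25·35.61 − 0.47·19.62 = -53.734, which is < -33.48
2.1·35.61 + 1.23·19.62 = 98.914, which is > 72.16
This sign pattern matches Magenta.

Magenta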